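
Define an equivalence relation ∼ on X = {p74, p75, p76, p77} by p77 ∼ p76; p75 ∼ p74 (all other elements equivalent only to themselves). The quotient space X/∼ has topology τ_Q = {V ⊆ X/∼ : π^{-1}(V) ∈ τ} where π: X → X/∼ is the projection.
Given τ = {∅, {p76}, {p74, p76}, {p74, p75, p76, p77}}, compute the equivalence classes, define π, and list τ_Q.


X/∼ = {[p74=p75], [p76=p77]}; |τ_Q| = 2.

Equivalence classes: [p74=p75], [p76=p77].
Quotient map π: X → X/∼ sends p74 ↦ [p74=p75], p75 ↦ [p74=p75], p76 ↦ [p76=p77], p77 ↦ [p76=p77].
For each subset V ⊆ X/∼, compute π^{-1}(V) ⊆ X and check whether π^{-1}(V) ∈ τ. V is open in τ_Q iff π^{-1}(V) ∈ τ.
  V = {}: π^{-1}(V) = ∅ ∈ τ ✓.
  V = {[p74=p75]}: π^{-1}(V) = {p74, p75} ∉ τ ✗.
  V = {[p76=p77]}: π^{-1}(V) = {p76, p77} ∉ τ ✗.
  V = {[p74=p75], [p76=p77]}: π^{-1}(V) = {p74, p75, p76, p77} ∈ τ ✓.
Open sets in the quotient: τ_Q = {{}, {[p74=p75], [p76=p77]}} (2 elements).


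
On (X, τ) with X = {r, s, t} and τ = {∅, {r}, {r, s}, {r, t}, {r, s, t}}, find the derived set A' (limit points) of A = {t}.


A' = ∅

For each x ∈ X, list the open sets U ∈ τ with x ∈ U, then check whether U ∩ (A ∖ {x}) ≠ ∅ for every such U.
  x = r: open {r} ∋ x has {r} ∩ (A ∖ {r}) = ∅, so x is NOT a limit point.
  x = s: open {r, s} ∋ x has {r, s} ∩ (A ∖ {s}) = ∅, so x is NOT a limit point.
  x = t: open {r, t} ∋ x has {r, t} ∩ (A ∖ {t}) = ∅, so x is NOT a limit point.
Collecting: A' = ∅.


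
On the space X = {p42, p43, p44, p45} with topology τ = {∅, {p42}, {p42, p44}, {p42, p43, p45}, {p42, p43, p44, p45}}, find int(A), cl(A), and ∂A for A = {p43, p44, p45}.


int(A) = ∅, cl(A) = {p43, p44, p45}, ∂A = {p43, p44, p45}.

Closed sets in (X, τ) are complements of opens:
  closed(X, τ) = {∅, {p44}, {p43, p45}, {p43, p44, p45}, {p42, p43, p44, p45}}.
int(A) = ⋃ {U ∈ τ : U ⊆ A}. Opens contained in A: ∅.
Taking the union of these: int(A) = ∅.
cl(A) = ⋂ {C closed : A ⊆ C}. Closed sets containing A: {p43, p44, p45}, {p42, p43, p44, p45}.
Intersecting these: cl(A) = {p43, p44, p45}.
∂A = cl(A) ∖ int(A) = {p43, p44, p45} ∖ ∅ = {p43, p44, p45}.


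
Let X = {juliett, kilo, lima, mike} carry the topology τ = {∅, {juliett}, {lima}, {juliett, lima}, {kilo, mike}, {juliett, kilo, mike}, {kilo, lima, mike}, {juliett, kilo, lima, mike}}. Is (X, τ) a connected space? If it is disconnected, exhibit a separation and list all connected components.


(X, τ) is disconnected; components = [{juliett}, {lima}, {kilo, mike}].

Find clopen sets (U ∈ τ with X ∖ U ∈ τ):
  U = ∅, X ∖ U = {juliett, kilo, lima, mike} — both open, so U is clopen.
  U = {juliett}, X ∖ U = {kilo, lima, mike} — both open, so U is clopen.
  U = {lima}, X ∖ U = {juliett, kilo, mike} — both open, so U is clopen.
  U = {juliett, lima}, X ∖ U = {kilo, mike} — both open, so U is clopen.
  U = {kilo, mike}, X ∖ U = {juliett, lima} — both open, so U is clopen.
  U = {juliett, kilo, mike}, X ∖ U = {lima} — both open, so U is clopen.
  U = {kilo, lima, mike}, X ∖ U = {juliett} — both open, so U is clopen.
  U = {juliett, kilo, lima, mike}, X ∖ U = ∅ — both open, so U is clopen.
Nontrivial clopen(s) exist: e.g. {juliett}. So (X, τ) is disconnected.
Compute connected components by grouping points that agree on all clopens:
  component: {juliett}
  component: {lima}
  component: {kilo, mike}


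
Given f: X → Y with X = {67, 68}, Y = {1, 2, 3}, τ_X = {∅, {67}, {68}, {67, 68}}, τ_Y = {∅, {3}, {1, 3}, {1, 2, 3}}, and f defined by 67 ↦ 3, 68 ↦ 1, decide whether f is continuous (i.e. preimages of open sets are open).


f IS continuous.

Compute f^{-1}(U) for each U ∈ τ_Y:
  U = ∅: f^{-1}(U) = ∅ ∈ τ_X ✓.
  U = {3}: f^{-1}(U) = {67} ∈ τ_X ✓.
  U = {1, 3}: f^{-1}(U) = {67, 68} ∈ τ_X ✓.
  U = {1, 2, 3}: f^{-1}(U) = {67, 68} ∈ τ_X ✓.
Every preimage lies in τ_X, so f IS continuous.


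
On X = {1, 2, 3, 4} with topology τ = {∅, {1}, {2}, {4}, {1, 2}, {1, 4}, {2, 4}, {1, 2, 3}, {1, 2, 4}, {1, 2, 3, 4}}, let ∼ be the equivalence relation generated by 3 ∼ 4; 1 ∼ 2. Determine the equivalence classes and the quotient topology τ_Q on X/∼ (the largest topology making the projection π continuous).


X/∼ = {[1=2], [3=4]}; |τ_Q| = 3.

Equivalence classes: [1=2], [3=4].
Quotient map π: X → X/∼ sends 1 ↦ [1=2], 2 ↦ [1=2], 3 ↦ [3=4], 4 ↦ [3=4].
For each subset V ⊆ X/∼, compute π^{-1}(V) ⊆ X and check whether π^{-1}(V) ∈ τ. V is open in τ_Q iff π^{-1}(V) ∈ τ.
  V = {}: π^{-1}(V) = ∅ ∈ τ ✓.
  V = {[1=2]}: π^{-1}(V) = {1, 2} ∈ τ ✓.
  V = {[3=4]}: π^{-1}(V) = {3, 4} ∉ τ ✗.
  V = {[1=2], [3=4]}: π^{-1}(V) = {1, 2, 3, 4} ∈ τ ✓.
Open sets in the quotient: τ_Q = {{}, {[1=2]}, {[1=2], [3=4]}} (3 elements).


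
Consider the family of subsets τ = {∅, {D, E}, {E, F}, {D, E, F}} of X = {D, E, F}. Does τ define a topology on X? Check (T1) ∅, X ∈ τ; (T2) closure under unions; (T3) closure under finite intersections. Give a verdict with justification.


τ is NOT a topology on X.

Axiom (T1): ∅ ∈ τ? Yes; X ∈ τ? Yes.
Axiom (T2/T3): check pairwise unions and intersections of members of τ.
Counterexample for (T3): {D, E} ∩ {E, F} = {E} ∉ τ. Therefore τ is NOT a topology.


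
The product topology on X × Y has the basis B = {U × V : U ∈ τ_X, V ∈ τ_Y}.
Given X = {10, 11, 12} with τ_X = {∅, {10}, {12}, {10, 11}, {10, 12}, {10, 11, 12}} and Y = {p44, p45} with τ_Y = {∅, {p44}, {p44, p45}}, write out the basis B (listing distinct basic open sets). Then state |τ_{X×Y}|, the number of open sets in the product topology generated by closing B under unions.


Basis B = {∅ × ∅, {10} × {p44}, {12} × {p44}, {10} × {p44, p45}, {10, 11} × {p44}, {10, 12} × {p44}, {12} × {p44, p45}, {10, 11, 12} × {p44}, {10, 11} × {p44, p45}, {10, 12} × {p44, p45}, {10, 11, 12} × {p44, p45}}; |τ_{X×Y}| = 18.

Enumerate products U × V with U ∈ τ_X, V ∈ τ_Y (deduplicated):
  ∅ × ∅ = {} (∅)
  {10} × {p44} = {(10,p44)}
  {12} × {p44} = {(12,p44)}
  {10} × {p44, p45} = {(10,p44), (10,p45)}
  {10, 11} × {p44} = {(10,p44), (11,p44)}
  {10, 12} × {p44} = {(10,p44), (12,p44)}
  {12} × {p44, p45} = {(12,p44), (12,p45)}
  {10, 11, 12} × {p44} = {(10,p44), (11,p44), (12,p44)}
  {10, 11} × {p44, p45} = {(10,p44), (10,p45), (11,p44), (11,p45)}
  {10, 12} × {p44, p45} = {(10,p44), (10,p45), (12,p44), (12,p45)}
  {10, 11, 12} × {p44, p45} = {(10,p44), (10,p45), (11,p44), (11,p45), (12,p44), (12,p45)}
These 11 distinct sets form the basis B.
Close under arbitrary unions to get τ_{X×Y}; counting gives |τ_{X×Y}| = 18.


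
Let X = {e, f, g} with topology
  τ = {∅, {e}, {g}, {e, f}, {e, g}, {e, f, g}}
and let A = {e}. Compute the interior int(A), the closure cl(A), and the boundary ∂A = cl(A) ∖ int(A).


int(A) = {e}, cl(A) = {e, f}, ∂A = {f}.

Closed sets in (X, τ) are complements of opens:
  closed(X, τ) = {∅, {f}, {g}, {e, f}, {f, g}, {e, f, g}}.
int(A) = ⋃ {U ∈ τ : U ⊆ A}. Opens contained in A: ∅, {e}.
Taking the union of these: int(A) = {e}.
cl(A) = ⋂ {C closed : A ⊆ C}. Closed sets containing A: {e, f}, {e, f, g}.
Intersecting these: cl(A) = {e, f}.
∂A = cl(A) ∖ int(A) = {e, f} ∖ {e} = {f}.


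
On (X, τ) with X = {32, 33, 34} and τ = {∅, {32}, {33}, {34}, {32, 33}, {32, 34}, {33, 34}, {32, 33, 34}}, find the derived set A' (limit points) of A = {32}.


A' = ∅

For each x ∈ X, list the open sets U ∈ τ with x ∈ U, then check whether U ∩ (A ∖ {x}) ≠ ∅ for every such U.
  x = 32: open {32} ∋ x has {32} ∩ (A ∖ {32}) = ∅, so x is NOT a limit point.
  x = 33: open {33} ∋ x has {33} ∩ (A ∖ {33}) = ∅, so x is NOT a limit point.
  x = 34: open {34} ∋ x has {34} ∩ (A ∖ {34}) = ∅, so x is NOT a limit point.
Collecting: A' = ∅.


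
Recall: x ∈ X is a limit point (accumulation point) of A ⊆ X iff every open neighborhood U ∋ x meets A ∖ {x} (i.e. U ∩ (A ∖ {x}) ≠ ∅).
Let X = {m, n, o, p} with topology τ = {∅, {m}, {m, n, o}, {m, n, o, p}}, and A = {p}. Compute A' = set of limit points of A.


A' = ∅

For each x ∈ X, list the open sets U ∈ τ with x ∈ U, then check whether U ∩ (A ∖ {x}) ≠ ∅ for every such U.
  x = m: open {m} ∋ x has {m} ∩ (A ∖ {m}) = ∅, so x is NOT a limit point.
  x = n: open {m, n, o} ∋ x has {m, n, o} ∩ (A ∖ {n}) = ∅, so x is NOT a limit point.
  x = o: open {m, n, o} ∋ x has {m, n, o} ∩ (A ∖ {o}) = ∅, so x is NOT a limit point.
  x = p: open {m, n, o, p} ∋ x has {m, n, o, p} ∩ (A ∖ {p}) = ∅, so x is NOT a limit point.
Collecting: A' = ∅.


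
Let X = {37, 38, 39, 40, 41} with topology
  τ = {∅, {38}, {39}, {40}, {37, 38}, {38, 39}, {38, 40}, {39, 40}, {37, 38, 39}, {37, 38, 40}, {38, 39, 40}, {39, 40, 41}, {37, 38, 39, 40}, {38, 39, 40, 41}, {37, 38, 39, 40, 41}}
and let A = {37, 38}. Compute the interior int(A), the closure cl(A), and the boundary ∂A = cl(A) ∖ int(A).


int(A) = {37, 38}, cl(A) = {37, 38}, ∂A = ∅.

Closed sets in (X, τ) are complements of opens:
  closed(X, τ) = {∅, {37}, {41}, {37, 38}, {37, 41}, {39, 41}, {40, 41}, {37, 38, 41}, {37, 39, 41}, {37, 40, 41}, {39, 40, 41}, {37, 38, 39, 41}, {37, 38, 40, 41}, {37, 39, 40, 41}, {37, 38, 39, 40, 41}}.
int(A) = ⋃ {U ∈ τ : U ⊆ A}. Opens contained in A: ∅, {38}, {37, 38}.
Taking the union of these: int(A) = {37, 38}.
cl(A) = ⋂ {C closed : A ⊆ C}. Closed sets containing A: {37, 38}, {37, 38, 41}, {37, 38, 39, 41}, {37, 38, 40, 41}, {37, 38, 39, 40, 41}.
Intersecting these: cl(A) = {37, 38}.
∂A = cl(A) ∖ int(A) = {37, 38} ∖ {37, 38} = ∅.


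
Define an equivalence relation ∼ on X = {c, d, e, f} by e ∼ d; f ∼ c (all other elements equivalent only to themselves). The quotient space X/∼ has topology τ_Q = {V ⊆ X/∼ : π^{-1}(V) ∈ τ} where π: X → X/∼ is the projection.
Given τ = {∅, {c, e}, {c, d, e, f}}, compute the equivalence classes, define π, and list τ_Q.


X/∼ = {[c=f], [d=e]}; |τ_Q| = 2.

Equivalence classes: [c=f], [d=e].
Quotient map π: X → X/∼ sends c ↦ [c=f], d ↦ [d=e], e ↦ [d=e], f ↦ [c=f].
For each subset V ⊆ X/∼, compute π^{-1}(V) ⊆ X and check whether π^{-1}(V) ∈ τ. V is open in τ_Q iff π^{-1}(V) ∈ τ.
  V = {}: π^{-1}(V) = ∅ ∈ τ ✓.
  V = {[c=f]}: π^{-1}(V) = {c, f} ∉ τ ✗.
  V = {[d=e]}: π^{-1}(V) = {d, e} ∉ τ ✗.
  V = {[c=f], [d=e]}: π^{-1}(V) = {c, d, e, f} ∈ τ ✓.
Open sets in the quotient: τ_Q = {{}, {[c=f], [d=e]}} (2 elements).


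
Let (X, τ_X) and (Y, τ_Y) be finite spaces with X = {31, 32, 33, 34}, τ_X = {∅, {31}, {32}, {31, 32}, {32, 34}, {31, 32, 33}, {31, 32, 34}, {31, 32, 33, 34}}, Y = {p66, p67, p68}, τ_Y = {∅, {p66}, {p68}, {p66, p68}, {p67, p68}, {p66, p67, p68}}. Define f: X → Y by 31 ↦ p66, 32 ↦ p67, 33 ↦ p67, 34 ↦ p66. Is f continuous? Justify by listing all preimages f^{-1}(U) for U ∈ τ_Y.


f is NOT continuous.

Compute f^{-1}(U) for each U ∈ τ_Y:
  U = ∅: f^{-1}(U) = ∅ ∈ τ_X ✓.
  U = {p66}: f^{-1}(U) = {31, 34} ∉ τ_X ✗.
  U = {p68}: f^{-1}(U) = ∅ ∈ τ_X ✓.
  U = {p66, p68}: f^{-1}(U) = {31, 34} ∉ τ_X ✗.
  U = {p67, p68}: f^{-1}(U) = {32, 33} ∉ τ_X ✗.
  U = {p66, p67, p68}: f^{-1}(U) = {31, 32, 33, 34} ∈ τ_X ✓.
Found U = {p66} with f^{-1}(U) = {31, 34} not in τ_X. Therefore f is NOT continuous.


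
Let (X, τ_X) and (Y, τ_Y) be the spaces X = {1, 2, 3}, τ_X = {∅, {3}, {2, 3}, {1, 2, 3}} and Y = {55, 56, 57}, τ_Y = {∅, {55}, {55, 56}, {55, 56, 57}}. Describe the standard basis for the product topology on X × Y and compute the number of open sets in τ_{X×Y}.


Basis B = {∅ × ∅, {3} × {55}, {2, 3} × {55}, {3} × {55, 56}, {1, 2, 3} × {55}, {3} × {55, 56, 57}, {2, 3} × {55, 56}, {1, 2, 3} × {55, 56}, {2, 3} × {55, 56, 57}, {1, 2, 3} × {55, 56, 57}}; |τ_{X×Y}| = 20.

Enumerate products U × V with U ∈ τ_X, V ∈ τ_Y (deduplicated):
  ∅ × ∅ = {} (∅)
  {3} × {55} = {(3,55)}
  {2, 3} × {55} = {(2,55), (3,55)}
  {3} × {55, 56} = {(3,55), (3,56)}
  {1, 2, 3} × {55} = {(1,55), (2,55), (3,55)}
  {3} × {55, 56, 57} = {(3,55), (3,56), (3,57)}
  {2, 3} × {55, 56} = {(2,55), (2,56), (3,55), (3,56)}
  {1, 2, 3} × {55, 56} = {(1,55), (1,56), (2,55), (2,56), (3,55), (3,56)}
  {2, 3} × {55, 56, 57} = {(2,55), (2,56), (2,57), (3,55), (3,56), (3,57)}
  {1, 2, 3} × {55, 56, 57} = {(1,55), (1,56), (1,57), (2,55), (2,56), (2,57), (3,55), (3,56), (3,57)}
These 10 distinct sets form the basis B.
Close under arbitrary unions to get τ_{X×Y}; counting gives |τ_{X×Y}| = 20.


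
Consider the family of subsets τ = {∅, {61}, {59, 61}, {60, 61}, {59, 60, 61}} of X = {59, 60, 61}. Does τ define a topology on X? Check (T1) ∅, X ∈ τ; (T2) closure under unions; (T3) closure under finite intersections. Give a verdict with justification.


τ IS a topology on X.

Axiom (T1): ∅ ∈ τ? Yes; X ∈ τ? Yes.
Axiom (T2/T3): check pairwise unions and intersections of members of τ.
All pairwise intersections and unions checked — each lies in τ. Therefore τ satisfies (T1), (T2), (T3): it IS a topology on X.


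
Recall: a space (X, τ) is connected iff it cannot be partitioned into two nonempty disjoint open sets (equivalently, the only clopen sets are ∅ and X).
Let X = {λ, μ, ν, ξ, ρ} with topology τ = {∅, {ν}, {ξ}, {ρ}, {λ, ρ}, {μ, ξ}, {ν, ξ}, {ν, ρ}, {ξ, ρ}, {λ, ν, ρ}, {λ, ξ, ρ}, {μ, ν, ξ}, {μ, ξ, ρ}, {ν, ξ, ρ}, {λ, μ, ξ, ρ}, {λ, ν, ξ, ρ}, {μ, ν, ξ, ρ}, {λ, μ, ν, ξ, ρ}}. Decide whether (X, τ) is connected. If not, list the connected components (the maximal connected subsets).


(X, τ) is disconnected; components = [{ν}, {λ, ρ}, {μ, ξ}].

Find clopen sets (U ∈ τ with X ∖ U ∈ τ):
  U = ∅, X ∖ U = {λ, μ, ν, ξ, ρ} — both open, so U is clopen.
  U = {ν}, X ∖ U = {λ, μ, ξ, ρ} — both open, so U is clopen.
  U = {λ, ρ}, X ∖ U = {μ, ν, ξ} — both open, so U is clopen.
  U = {μ, ξ}, X ∖ U = {λ, ν, ρ} — both open, so U is clopen.
  U = {λ, ν, ρ}, X ∖ U = {μ, ξ} — both open, so U is clopen.
  U = {μ, ν, ξ}, X ∖ U = {λ, ρ} — both open, so U is clopen.
  U = {λ, μ, ξ, ρ}, X ∖ U = {ν} — both open, so U is clopen.
  U = {λ, μ, ν, ξ, ρ}, X ∖ U = ∅ — both open, so U is clopen.
Nontrivial clopen(s) exist: e.g. {μ, ξ}. So (X, τ) is disconnected.
Compute connected components by grouping points that agree on all clopens:
  component: {ν}
  component: {λ, ρ}
  component: {μ, ξ}


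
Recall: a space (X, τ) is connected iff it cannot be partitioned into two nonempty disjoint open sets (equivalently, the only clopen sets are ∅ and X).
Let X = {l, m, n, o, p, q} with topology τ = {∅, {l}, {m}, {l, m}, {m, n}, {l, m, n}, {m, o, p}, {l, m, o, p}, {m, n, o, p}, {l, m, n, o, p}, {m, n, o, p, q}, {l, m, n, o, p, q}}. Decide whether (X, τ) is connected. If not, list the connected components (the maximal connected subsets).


(X, τ) is disconnected; components = [{l}, {m, n, o, p, q}].

Find clopen sets (U ∈ τ with X ∖ U ∈ τ):
  U = ∅, X ∖ U = {l, m, n, o, p, q} — both open, so U is clopen.
  U = {l}, X ∖ U = {m, n, o, p, q} — both open, so U is clopen.
  U = {m, n, o, p, q}, X ∖ U = {l} — both open, so U is clopen.
  U = {l, m, n, o, p, q}, X ∖ U = ∅ — both open, so U is clopen.
Nontrivial clopen(s) exist: e.g. {m, n, o, p, q}. So (X, τ) is disconnected.
Compute connected components by grouping points that agree on all clopens:
  component: {l}
  component: {m, n, o, p, q}


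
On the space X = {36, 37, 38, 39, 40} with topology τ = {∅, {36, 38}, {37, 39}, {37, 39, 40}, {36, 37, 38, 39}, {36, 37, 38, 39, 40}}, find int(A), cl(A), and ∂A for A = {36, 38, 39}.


int(A) = {36, 38}, cl(A) = {36, 37, 38, 39, 40}, ∂A = {37, 39, 40}.

Closed sets in (X, τ) are complements of opens:
  closed(X, τ) = {∅, {40}, {36, 38}, {36, 38, 40}, {37, 39, 40}, {36, 37, 38, 39, 40}}.
int(A) = ⋃ {U ∈ τ : U ⊆ A}. Opens contained in A: ∅, {36, 38}.
Taking the union of these: int(A) = {36, 38}.
cl(A) = ⋂ {C closed : A ⊆ C}. Closed sets containing A: {36, 37, 38, 39, 40}.
Intersecting these: cl(A) = {36, 37, 38, 39, 40}.
∂A = cl(A) ∖ int(A) = {36, 37, 38, 39, 40} ∖ {36, 38} = {37, 39, 40}.


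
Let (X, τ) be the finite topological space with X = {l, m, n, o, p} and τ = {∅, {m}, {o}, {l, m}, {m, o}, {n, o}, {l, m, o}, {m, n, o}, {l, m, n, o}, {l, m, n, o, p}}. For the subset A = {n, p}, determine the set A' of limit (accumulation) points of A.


A' = {p}

For each x ∈ X, list the open sets U ∈ τ with x ∈ U, then check whether U ∩ (A ∖ {x}) ≠ ∅ for every such U.
  x = l: open {l, m} ∋ x has {l, m} ∩ (A ∖ {l}) = ∅, so x is NOT a limit point.
  x = m: open {m} ∋ x has {m} ∩ (A ∖ {m}) = ∅, so x is NOT a limit point.
  x = n: open {n, o} ∋ x has {n, o} ∩ (A ∖ {n}) = ∅, so x is NOT a limit point.
  x = o: open {o} ∋ x has {o} ∩ (A ∖ {o}) = ∅, so x is NOT a limit point.
  x = p: opens ∋ x are {l, m, n, o, p}; each meets A ∖ {p}, so x IS a limit point.
Collecting: A' = {p}.


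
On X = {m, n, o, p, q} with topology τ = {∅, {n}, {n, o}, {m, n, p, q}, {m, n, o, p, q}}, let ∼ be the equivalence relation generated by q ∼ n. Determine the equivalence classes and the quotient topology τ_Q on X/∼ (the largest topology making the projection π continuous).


X/∼ = {[m], [n=q], [o], [p]}; |τ_Q| = 3.

Equivalence classes: [m], [n=q], [o], [p].
Quotient map π: X → X/∼ sends m ↦ [m], n ↦ [n=q], o ↦ [o], p ↦ [p], q ↦ [n=q].
For each subset V ⊆ X/∼, compute π^{-1}(V) ⊆ X and check whether π^{-1}(V) ∈ τ. V is open in τ_Q iff π^{-1}(V) ∈ τ.
  V = {}: π^{-1}(V) = ∅ ∈ τ ✓.
  V = {[m]}: π^{-1}(V) = {m} ∉ τ ✗.
  V = {[n=q]}: π^{-1}(V) = {n, q} ∉ τ ✗.
  V = {[m], [n=q]}: π^{-1}(V) = {m, n, q} ∉ τ ✗.
  V = {[o]}: π^{-1}(V) = {o} ∉ τ ✗.
  V = {[m], [o]}: π^{-1}(V) = {m, o} ∉ τ ✗.
  V = {[n=q], [o]}: π^{-1}(V) = {n, o, q} ∉ τ ✗.
  V = {[m], [n=q], [o]}: π^{-1}(V) = {m, n, o, q} ∉ τ ✗.
  V = {[p]}: π^{-1}(V) = {p} ∉ τ ✗.
  V = {[m], [p]}: π^{-1}(V) = {m, p} ∉ τ ✗.
  V = {[n=q], [p]}: π^{-1}(V) = {n, p, q} ∉ τ ✗.
  V = {[m], [n=q], [p]}: π^{-1}(V) = {m, n, p, q} ∈ τ ✓.
  V = {[o], [p]}: π^{-1}(V) = {o, p} ∉ τ ✗.
  V = {[m], [o], [p]}: π^{-1}(V) = {m, o, p} ∉ τ ✗.
  V = {[n=q], [o], [p]}: π^{-1}(V) = {n, o, p, q} ∉ τ ✗.
  V = {[m], [n=q], [o], [p]}: π^{-1}(V) = {m, n, o, p, q} ∈ τ ✓.
Open sets in the quotient: τ_Q = {{}, {[m], [n=q], [p]}, {[m], [n=q], [o], [p]}} (3 elements).


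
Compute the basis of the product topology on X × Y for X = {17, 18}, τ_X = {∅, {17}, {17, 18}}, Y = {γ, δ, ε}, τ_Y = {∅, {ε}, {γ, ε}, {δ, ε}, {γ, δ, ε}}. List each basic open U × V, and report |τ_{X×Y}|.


Basis B = {∅ × ∅, {17} × {ε}, {17} × {γ, ε}, {17} × {δ, ε}, {17, 18} × {ε}, {17} × {γ, δ, ε}, {17, 18} × {γ, ε}, {17, 18} × {δ, ε}, {17, 18} × {γ, δ, ε}}; |τ_{X×Y}| = 14.

Enumerate products U × V with U ∈ τ_X, V ∈ τ_Y (deduplicated):
  ∅ × ∅ = {} (∅)
  {17} × {ε} = {(17,ε)}
  {17} × {γ, ε} = {(17,γ), (17,ε)}
  {17} × {δ, ε} = {(17,δ), (17,ε)}
  {17, 18} × {ε} = {(17,ε), (18,ε)}
  {17} × {γ, δ, ε} = {(17,γ), (17,δ), (17,ε)}
  {17, 18} × {γ, ε} = {(17,γ), (17,ε), (18,γ), (18,ε)}
  {17, 18} × {δ, ε} = {(17,δ), (17,ε), (18,δ), (18,ε)}
  {17, 18} × {γ, δ, ε} = {(17,γ), (17,δ), (17,ε), (18,γ), (18,δ), (18,ε)}
These 9 distinct sets form the basis B.
Close under arbitrary unions to get τ_{X×Y}; counting gives |τ_{X×Y}| = 14.


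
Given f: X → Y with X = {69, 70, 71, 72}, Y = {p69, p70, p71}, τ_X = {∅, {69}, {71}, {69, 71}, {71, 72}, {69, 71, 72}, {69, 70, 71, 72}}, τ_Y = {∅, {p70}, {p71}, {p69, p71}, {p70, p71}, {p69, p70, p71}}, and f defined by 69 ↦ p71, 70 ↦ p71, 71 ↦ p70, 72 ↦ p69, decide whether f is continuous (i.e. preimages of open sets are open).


f is NOT continuous.

Compute f^{-1}(U) for each U ∈ τ_Y:
  U = ∅: f^{-1}(U) = ∅ ∈ τ_X ✓.
  U = {p70}: f^{-1}(U) = {71} ∈ τ_X ✓.
  U = {p71}: f^{-1}(U) = {69, 70} ∉ τ_X ✗.
  U = {p69, p71}: f^{-1}(U) = {69, 70, 72} ∉ τ_X ✗.
  U = {p70, p71}: f^{-1}(U) = {69, 70, 71} ∉ τ_X ✗.
  U = {p69, p70, p71}: f^{-1}(U) = {69, 70, 71, 72} ∈ τ_X ✓.
Found U = {p71} with f^{-1}(U) = {69, 70} not in τ_X. Therefore f is NOT continuous.


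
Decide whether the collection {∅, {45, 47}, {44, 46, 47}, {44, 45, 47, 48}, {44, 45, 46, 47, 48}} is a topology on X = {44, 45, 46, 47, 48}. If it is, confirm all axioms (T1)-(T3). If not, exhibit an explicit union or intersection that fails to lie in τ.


τ is NOT a topology on X.

Axiom (T1): ∅ ∈ τ? Yes; X ∈ τ? Yes.
Axiom (T2/T3): check pairwise unions and intersections of members of τ.
Counterexample for (T3): {45, 47} ∩ {44, 46, 47} = {47} ∉ τ. Therefore τ is NOT a topology.


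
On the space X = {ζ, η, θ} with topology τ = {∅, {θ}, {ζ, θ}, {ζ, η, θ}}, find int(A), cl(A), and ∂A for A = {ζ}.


int(A) = ∅, cl(A) = {ζ, η}, ∂A = {ζ, η}.

Closed sets in (X, τ) are complements of opens:
  closed(X, τ) = {∅, {η}, {ζ, η}, {ζ, η, θ}}.
int(A) = ⋃ {U ∈ τ : U ⊆ A}. Opens contained in A: ∅.
Taking the union of these: int(A) = ∅.
cl(A) = ⋂ {C closed : A ⊆ C}. Closed sets containing A: {ζ, η}, {ζ, η, θ}.
Intersecting these: cl(A) = {ζ, η}.
∂A = cl(A) ∖ int(A) = {ζ, η} ∖ ∅ = {ζ, η}.


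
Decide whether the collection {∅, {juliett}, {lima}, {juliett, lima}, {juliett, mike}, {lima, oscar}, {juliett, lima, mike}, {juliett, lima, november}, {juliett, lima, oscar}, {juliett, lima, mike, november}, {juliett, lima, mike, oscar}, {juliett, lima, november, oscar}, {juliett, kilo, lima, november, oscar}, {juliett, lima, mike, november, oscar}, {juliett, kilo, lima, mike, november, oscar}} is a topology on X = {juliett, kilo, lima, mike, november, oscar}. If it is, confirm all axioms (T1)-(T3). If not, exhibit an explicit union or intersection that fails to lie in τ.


τ IS a topology on X.

Axiom (T1): ∅ ∈ τ? Yes; X ∈ τ? Yes.
Axiom (T2/T3): check pairwise unions and intersections of members of τ.
All pairwise intersections and unions checked — each lies in τ. Therefore τ satisfies (T1), (T2), (T3): it IS a topology on X.


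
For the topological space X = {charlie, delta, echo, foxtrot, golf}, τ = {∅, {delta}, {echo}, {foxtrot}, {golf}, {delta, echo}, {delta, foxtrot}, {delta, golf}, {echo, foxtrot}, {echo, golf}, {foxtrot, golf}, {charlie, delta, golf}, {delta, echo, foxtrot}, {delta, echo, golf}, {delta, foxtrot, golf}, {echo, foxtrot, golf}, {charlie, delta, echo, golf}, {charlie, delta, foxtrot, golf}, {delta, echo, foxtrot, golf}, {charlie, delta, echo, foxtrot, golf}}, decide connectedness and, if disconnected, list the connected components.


(X, τ) is disconnected; components = [{echo}, {foxtrot}, {charlie, delta, golf}].

Find clopen sets (U ∈ τ with X ∖ U ∈ τ):
  U = ∅, X ∖ U = {charlie, delta, echo, foxtrot, golf} — both open, so U is clopen.
  U = {echo}, X ∖ U = {charlie, delta, foxtrot, golf} — both open, so U is clopen.
  U = {foxtrot}, X ∖ U = {charlie, delta, echo, golf} — both open, so U is clopen.
  U = {echo, foxtrot}, X ∖ U = {charlie, delta, golf} — both open, so U is clopen.
  U = {charlie, delta, golf}, X ∖ U = {echo, foxtrot} — both open, so U is clopen.
  U = {charlie, delta, echo, golf}, X ∖ U = {foxtrot} — both open, so U is clopen.
  U = {charlie, delta, foxtrot, golf}, X ∖ U = {echo} — both open, so U is clopen.
  U = {charlie, delta, echo, foxtrot, golf}, X ∖ U = ∅ — both open, so U is clopen.
Nontrivial clopen(s) exist: e.g. {charlie, delta, echo, golf}. So (X, τ) is disconnected.
Compute connected components by grouping points that agree on all clopens:
  component: {echo}
  component: {foxtrot}
  component: {charlie, delta, golf}


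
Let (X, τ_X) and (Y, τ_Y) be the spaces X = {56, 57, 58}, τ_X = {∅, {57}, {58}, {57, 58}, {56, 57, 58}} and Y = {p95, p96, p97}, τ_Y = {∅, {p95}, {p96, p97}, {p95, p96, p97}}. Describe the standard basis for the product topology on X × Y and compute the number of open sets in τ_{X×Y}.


Basis B = {∅ × ∅, {57} × {p95}, {58} × {p95}, {57, 58} × {p95}, {57} × {p96, p97}, {58} × {p96, p97}, {56, 57, 58} × {p95}, {57} × {p95, p96, p97}, {58} × {p95, p96, p97}, {57, 58} × {p96, p97}, {56, 57, 58} × {p96, p97}, {57, 58} × {p95, p96, p97}, {56, 57, 58} × {p95, p96, p97}}; |τ_{X×Y}| = 25.

Enumerate products U × V with U ∈ τ_X, V ∈ τ_Y (deduplicated):
  ∅ × ∅ = {} (∅)
  {57} × {p95} = {(57,p95)}
  {58} × {p95} = {(58,p95)}
  {57, 58} × {p95} = {(57,p95), (58,p95)}
  {57} × {p96, p97} = {(57,p96), (57,p97)}
  {58} × {p96, p97} = {(58,p96), (58,p97)}
  {56, 57, 58} × {p95} = {(56,p95), (57,p95), (58,p95)}
  {57} × {p95, p96, p97} = {(57,p95), (57,p96), (57,p97)}
  {58} × {p95, p96, p97} = {(58,p95), (58,p96), (58,p97)}
  {57, 58} × {p96, p97} = {(57,p96), (57,p97), (58,p96), (58,p97)}
  {56, 57, 58} × {p96, p97} = {(56,p96), (56,p97), (57,p96), (57,p97), (58,p96), (58,p97)}
  {57, 58} × {p95, p96, p97} = {(57,p95), (57,p96), (57,p97), (58,p95), (58,p96), (58,p97)}
  {56, 57, 58} × {p95, p96, p97} = {(56,p95), (56,p96), (56,p97), (57,p95), (57,p96), (57,p97), (58,p95), (58,p96), (58,p97)}
These 13 distinct sets form the basis B.
Close under arbitrary unions to get τ_{X×Y}; counting gives |τ_{X×Y}| = 25.


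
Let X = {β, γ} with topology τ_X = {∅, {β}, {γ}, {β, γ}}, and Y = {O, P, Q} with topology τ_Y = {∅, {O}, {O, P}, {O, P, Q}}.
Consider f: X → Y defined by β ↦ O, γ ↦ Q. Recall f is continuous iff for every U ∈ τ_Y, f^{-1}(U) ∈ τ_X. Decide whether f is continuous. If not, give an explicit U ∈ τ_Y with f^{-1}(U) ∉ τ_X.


f IS continuous.

Compute f^{-1}(U) for each U ∈ τ_Y:
  U = ∅: f^{-1}(U) = ∅ ∈ τ_X ✓.
  U = {O}: f^{-1}(U) = {β} ∈ τ_X ✓.
  U = {O, P}: f^{-1}(U) = {β} ∈ τ_X ✓.
  U = {O, P, Q}: f^{-1}(U) = {β, γ} ∈ τ_X ✓.
Every preimage lies in τ_X, so f IS continuous.


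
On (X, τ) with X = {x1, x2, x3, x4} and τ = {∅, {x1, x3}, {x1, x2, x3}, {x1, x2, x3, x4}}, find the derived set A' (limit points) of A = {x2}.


A' = {x4}

For each x ∈ X, list the open sets U ∈ τ with x ∈ U, then check whether U ∩ (A ∖ {x}) ≠ ∅ for every such U.
  x = x1: open {x1, x3} ∋ x has {x1, x3} ∩ (A ∖ {x1}) = ∅, so x is NOT a limit point.
  x = x2: open {x1, x2, x3} ∋ x has {x1, x2, x3} ∩ (A ∖ {x2}) = ∅, so x is NOT a limit point.
  x = x3: open {x1, x3} ∋ x has {x1, x3} ∩ (A ∖ {x3}) = ∅, so x is NOT a limit point.
  x = x4: opens ∋ x are {x1, x2, x3, x4}; each meets A ∖ {x4}, so x IS a limit point.
Collecting: A' = {x4}.


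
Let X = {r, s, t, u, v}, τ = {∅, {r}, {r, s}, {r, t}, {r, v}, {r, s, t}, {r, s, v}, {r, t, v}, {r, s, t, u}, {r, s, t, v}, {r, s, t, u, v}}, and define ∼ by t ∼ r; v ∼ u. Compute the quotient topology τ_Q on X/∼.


X/∼ = {[r=t], [s], [u=v]}; |τ_Q| = 4.

Equivalence classes: [r=t], [s], [u=v].
Quotient map π: X → X/∼ sends r ↦ [r=t], s ↦ [s], t ↦ [r=t], u ↦ [u=v], v ↦ [u=v].
For each subset V ⊆ X/∼, compute π^{-1}(V) ⊆ X and check whether π^{-1}(V) ∈ τ. V is open in τ_Q iff π^{-1}(V) ∈ τ.
  V = {}: π^{-1}(V) = ∅ ∈ τ ✓.
  V = {[r=t]}: π^{-1}(V) = {r, t} ∈ τ ✓.
  V = {[s]}: π^{-1}(V) = {s} ∉ τ ✗.
  V = {[r=t], [s]}: π^{-1}(V) = {r, s, t} ∈ τ ✓.
  V = {[u=v]}: π^{-1}(V) = {u, v} ∉ τ ✗.
  V = {[r=t], [u=v]}: π^{-1}(V) = {r, t, u, v} ∉ τ ✗.
  V = {[s], [u=v]}: π^{-1}(V) = {s, u, v} ∉ τ ✗.
  V = {[r=t], [s], [u=v]}: π^{-1}(V) = {r, s, t, u, v} ∈ τ ✓.
Open sets in the quotient: τ_Q = {{}, {[r=t]}, {[r=t], [s]}, {[r=t], [s], [u=v]}} (4 elements).


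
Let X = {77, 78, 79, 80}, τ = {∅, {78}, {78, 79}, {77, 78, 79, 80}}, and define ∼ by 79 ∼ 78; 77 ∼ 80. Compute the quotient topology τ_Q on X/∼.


X/∼ = {[77=80], [78=79]}; |τ_Q| = 3.

Equivalence classes: [77=80], [78=79].
Quotient map π: X → X/∼ sends 77 ↦ [77=80], 78 ↦ [78=79], 79 ↦ [78=79], 80 ↦ [77=80].
For each subset V ⊆ X/∼, compute π^{-1}(V) ⊆ X and check whether π^{-1}(V) ∈ τ. V is open in τ_Q iff π^{-1}(V) ∈ τ.
  V = {}: π^{-1}(V) = ∅ ∈ τ ✓.
  V = {[77=80]}: π^{-1}(V) = {77, 80} ∉ τ ✗.
  V = {[78=79]}: π^{-1}(V) = {78, 79} ∈ τ ✓.
  V = {[77=80], [78=79]}: π^{-1}(V) = {77, 78, 79, 80} ∈ τ ✓.
Open sets in the quotient: τ_Q = {{}, {[78=79]}, {[77=80], [78=79]}} (3 elements).


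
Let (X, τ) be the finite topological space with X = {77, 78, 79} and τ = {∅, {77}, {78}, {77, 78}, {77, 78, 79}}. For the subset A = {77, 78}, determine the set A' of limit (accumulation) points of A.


A' = {79}

For each x ∈ X, list the open sets U ∈ τ with x ∈ U, then check whether U ∩ (A ∖ {x}) ≠ ∅ for every such U.
  x = 77: open {77} ∋ x has {77} ∩ (A ∖ {77}) = ∅, so x is NOT a limit point.
  x = 78: open {78} ∋ x has {78} ∩ (A ∖ {78}) = ∅, so x is NOT a limit point.
  x = 79: opens ∋ x are {77, 78, 79}; each meets A ∖ {79}, so x IS a limit point.
Collecting: A' = {79}.


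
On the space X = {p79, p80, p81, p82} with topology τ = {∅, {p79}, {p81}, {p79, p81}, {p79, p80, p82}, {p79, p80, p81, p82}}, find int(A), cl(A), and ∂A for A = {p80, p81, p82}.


int(A) = {p81}, cl(A) = {p80, p81, p82}, ∂A = {p80, p82}.

Closed sets in (X, τ) are complements of opens:
  closed(X, τ) = {∅, {p81}, {p80, p82}, {p79, p80, p82}, {p80, p81, p82}, {p79, p80, p81, p82}}.
int(A) = ⋃ {U ∈ τ : U ⊆ A}. Opens contained in A: ∅, {p81}.
Taking the union of these: int(A) = {p81}.
cl(A) = ⋂ {C closed : A ⊆ C}. Closed sets containing A: {p80, p81, p82}, {p79, p80, p81, p82}.
Intersecting these: cl(A) = {p80, p81, p82}.
∂A = cl(A) ∖ int(A) = {p80, p81, p82} ∖ {p81} = {p80, p82}.


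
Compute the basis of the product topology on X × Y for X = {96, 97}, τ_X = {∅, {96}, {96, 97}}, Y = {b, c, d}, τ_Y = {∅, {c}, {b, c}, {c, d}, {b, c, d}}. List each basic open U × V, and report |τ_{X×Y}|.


Basis B = {∅ × ∅, {96} × {c}, {96} × {b, c}, {96} × {c, d}, {96, 97} × {c}, {96} × {b, c, d}, {96, 97} × {b, c}, {96, 97} × {c, d}, {96, 97} × {b, c, d}}; |τ_{X×Y}| = 14.

Enumerate products U × V with U ∈ τ_X, V ∈ τ_Y (deduplicated):
  ∅ × ∅ = {} (∅)
  {96} × {c} = {(96,c)}
  {96} × {b, c} = {(96,b), (96,c)}
  {96} × {c, d} = {(96,c), (96,d)}
  {96, 97} × {c} = {(96,c), (97,c)}
  {96} × {b, c, d} = {(96,b), (96,c), (96,d)}
  {96, 97} × {b, c} = {(96,b), (96,c), (97,b), (97,c)}
  {96, 97} × {c, d} = {(96,c), (96,d), (97,c), (97,d)}
  {96, 97} × {b, c, d} = {(96,b), (96,c), (96,d), (97,b), (97,c), (97,d)}
These 9 distinct sets form the basis B.
Close under arbitrary unions to get τ_{X×Y}; counting gives |τ_{X×Y}| = 14.


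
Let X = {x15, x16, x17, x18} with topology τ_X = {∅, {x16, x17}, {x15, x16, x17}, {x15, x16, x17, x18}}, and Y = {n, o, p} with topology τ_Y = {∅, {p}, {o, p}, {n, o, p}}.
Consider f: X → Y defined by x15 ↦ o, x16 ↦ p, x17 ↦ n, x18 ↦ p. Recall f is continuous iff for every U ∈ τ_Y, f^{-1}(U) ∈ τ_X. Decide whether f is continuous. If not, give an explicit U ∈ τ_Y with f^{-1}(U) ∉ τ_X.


f is NOT continuous.

Compute f^{-1}(U) for each U ∈ τ_Y:
  U = ∅: f^{-1}(U) = ∅ ∈ τ_X ✓.
  U = {p}: f^{-1}(U) = {x16, x18} ∉ τ_X ✗.
  U = {o, p}: f^{-1}(U) = {x15, x16, x18} ∉ τ_X ✗.
  U = {n, o, p}: f^{-1}(U) = {x15, x16, x17, x18} ∈ τ_X ✓.
Found U = {p} with f^{-1}(U) = {x16, x18} not in τ_X. Therefore f is NOT continuous.


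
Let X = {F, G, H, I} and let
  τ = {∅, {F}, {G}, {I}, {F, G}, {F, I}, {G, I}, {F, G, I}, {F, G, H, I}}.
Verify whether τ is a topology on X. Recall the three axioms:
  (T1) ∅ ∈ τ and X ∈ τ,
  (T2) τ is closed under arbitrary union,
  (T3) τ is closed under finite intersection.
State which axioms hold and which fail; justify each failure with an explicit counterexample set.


τ IS a topology on X.

Axiom (T1): ∅ ∈ τ? Yes; X ∈ τ? Yes.
Axiom (T2/T3): check pairwise unions and intersections of members of τ.
All pairwise intersections and unions checked — each lies in τ. Therefore τ satisfies (T1), (T2), (T3): it IS a topology on X.


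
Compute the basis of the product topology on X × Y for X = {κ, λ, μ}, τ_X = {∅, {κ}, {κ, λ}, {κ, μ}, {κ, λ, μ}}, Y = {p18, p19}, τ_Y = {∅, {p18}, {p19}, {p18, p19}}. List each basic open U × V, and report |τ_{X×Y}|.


Basis B = {∅ × ∅, {κ} × {p18}, {κ} × {p19}, {κ} × {p18, p19}, {κ, λ} × {p18}, {κ, μ} × {p18}, {κ, λ} × {p19}, {κ, μ} × {p19}, {κ, λ, μ} × {p18}, {κ, λ, μ} × {p19}, {κ, λ} × {p18, p19}, {κ, μ} × {p18, p19}, {κ, λ, μ} × {p18, p19}}; |τ_{X×Y}| = 25.

Enumerate products U × V with U ∈ τ_X, V ∈ τ_Y (deduplicated):
  ∅ × ∅ = {} (∅)
  {κ} × {p18} = {(κ,p18)}
  {κ} × {p19} = {(κ,p19)}
  {κ} × {p18, p19} = {(κ,p18), (κ,p19)}
  {κ, λ} × {p18} = {(κ,p18), (λ,p18)}
  {κ, μ} × {p18} = {(κ,p18), (μ,p18)}
  {κ, λ} × {p19} = {(κ,p19), (λ,p19)}
  {κ, μ} × {p19} = {(κ,p19), (μ,p19)}
  {κ, λ, μ} × {p18} = {(κ,p18), (λ,p18), (μ,p18)}
  {κ, λ, μ} × {p19} = {(κ,p19), (λ,p19), (μ,p19)}
  {κ, λ} × {p18, p19} = {(κ,p18), (κ,p19), (λ,p18), (λ,p19)}
  {κ, μ} × {p18, p19} = {(κ,p18), (κ,p19), (μ,p18), (μ,p19)}
  {κ, λ, μ} × {p18, p19} = {(κ,p18), (κ,p19), (λ,p18), (λ,p19), (μ,p18), (μ,p19)}
These 13 distinct sets form the basis B.
Close under arbitrary unions to get τ_{X×Y}; counting gives |τ_{X×Y}| = 25.


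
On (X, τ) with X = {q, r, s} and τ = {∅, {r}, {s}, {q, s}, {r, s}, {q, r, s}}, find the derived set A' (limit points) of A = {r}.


A' = ∅

For each x ∈ X, list the open sets U ∈ τ with x ∈ U, then check whether U ∩ (A ∖ {x}) ≠ ∅ for every such U.
  x = q: open {q, s} ∋ x has {q, s} ∩ (A ∖ {q}) = ∅, so x is NOT a limit point.
  x = r: open {r} ∋ x has {r} ∩ (A ∖ {r}) = ∅, so x is NOT a limit point.
  x = s: open {s} ∋ x has {s} ∩ (A ∖ {s}) = ∅, so x is NOT a limit point.
Collecting: A' = ∅.


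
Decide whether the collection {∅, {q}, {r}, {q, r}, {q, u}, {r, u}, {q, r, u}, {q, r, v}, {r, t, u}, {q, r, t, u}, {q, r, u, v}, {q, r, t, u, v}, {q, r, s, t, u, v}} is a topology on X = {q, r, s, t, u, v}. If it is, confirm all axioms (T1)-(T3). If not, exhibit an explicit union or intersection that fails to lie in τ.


τ is NOT a topology on X.

Axiom (T1): ∅ ∈ τ? Yes; X ∈ τ? Yes.
Axiom (T2/T3): check pairwise unions and intersections of members of τ.
Counterexample for (T3): {q, u} ∩ {r, u} = {u} ∉ τ. Therefore τ is NOT a topology.


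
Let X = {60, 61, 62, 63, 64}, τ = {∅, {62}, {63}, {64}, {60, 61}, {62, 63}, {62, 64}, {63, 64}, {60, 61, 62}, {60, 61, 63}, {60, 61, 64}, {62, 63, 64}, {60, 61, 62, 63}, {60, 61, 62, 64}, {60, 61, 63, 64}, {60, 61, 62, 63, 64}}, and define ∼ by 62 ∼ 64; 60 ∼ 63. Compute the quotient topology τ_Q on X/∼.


X/∼ = {[60=63], [61], [62=64]}; |τ_Q| = 4.

Equivalence classes: [60=63], [61], [62=64].
Quotient map π: X → X/∼ sends 60 ↦ [60=63], 61 ↦ [61], 62 ↦ [62=64], 63 ↦ [60=63], 64 ↦ [62=64].
For each subset V ⊆ X/∼, compute π^{-1}(V) ⊆ X and check whether π^{-1}(V) ∈ τ. V is open in τ_Q iff π^{-1}(V) ∈ τ.
  V = {}: π^{-1}(V) = ∅ ∈ τ ✓.
  V = {[60=63]}: π^{-1}(V) = {60, 63} ∉ τ ✗.
  V = {[61]}: π^{-1}(V) = {61} ∉ τ ✗.
  V = {[60=63], [61]}: π^{-1}(V) = {60, 61, 63} ∈ τ ✓.
  V = {[62=64]}: π^{-1}(V) = {62, 64} ∈ τ ✓.
  V = {[60=63], [62=64]}: π^{-1}(V) = {60, 62, 63, 64} ∉ τ ✗.
  V = {[61], [62=64]}: π^{-1}(V) = {61, 62, 64} ∉ τ ✗.
  V = {[60=63], [61], [62=64]}: π^{-1}(V) = {60, 61, 62, 63, 64} ∈ τ ✓.
Open sets in the quotient: τ_Q = {{}, {[60=63], [61]}, {[62=64]}, {[60=63], [61], [62=64]}} (4 elements).


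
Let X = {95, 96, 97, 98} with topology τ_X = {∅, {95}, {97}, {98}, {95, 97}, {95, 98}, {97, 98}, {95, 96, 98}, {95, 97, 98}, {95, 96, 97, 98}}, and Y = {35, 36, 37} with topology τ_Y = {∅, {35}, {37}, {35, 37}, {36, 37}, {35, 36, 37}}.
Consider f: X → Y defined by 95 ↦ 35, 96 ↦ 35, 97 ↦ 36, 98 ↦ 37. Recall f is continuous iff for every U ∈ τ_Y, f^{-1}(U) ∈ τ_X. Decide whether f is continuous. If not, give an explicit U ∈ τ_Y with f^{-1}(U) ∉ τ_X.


f is NOT continuous.

Compute f^{-1}(U) for each U ∈ τ_Y:
  U = ∅: f^{-1}(U) = ∅ ∈ τ_X ✓.
  U = {35}: f^{-1}(U) = {95, 96} ∉ τ_X ✗.
  U = {37}: f^{-1}(U) = {98} ∈ τ_X ✓.
  U = {35, 37}: f^{-1}(U) = {95, 96, 98} ∈ τ_X ✓.
  U = {36, 37}: f^{-1}(U) = {97, 98} ∈ τ_X ✓.
  U = {35, 36, 37}: f^{-1}(U) = {95, 96, 97, 98} ∈ τ_X ✓.
Found U = {35} with f^{-1}(U) = {95, 96} not in τ_X. Therefore f is NOT continuous.


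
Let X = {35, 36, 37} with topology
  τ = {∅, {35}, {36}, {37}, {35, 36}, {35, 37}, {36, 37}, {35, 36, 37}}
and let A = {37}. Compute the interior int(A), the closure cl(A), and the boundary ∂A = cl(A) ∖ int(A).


int(A) = {37}, cl(A) = {37}, ∂A = ∅.

Closed sets in (X, τ) are complements of opens:
  closed(X, τ) = {∅, {35}, {36}, {37}, {35, 36}, {35, 37}, {36, 37}, {35, 36, 37}}.
int(A) = ⋃ {U ∈ τ : U ⊆ A}. Opens contained in A: ∅, {37}.
Taking the union of these: int(A) = {37}.
cl(A) = ⋂ {C closed : A ⊆ C}. Closed sets containing A: {37}, {35, 37}, {36, 37}, {35, 36, 37}.
Intersecting these: cl(A) = {37}.
∂A = cl(A) ∖ int(A) = {37} ∖ {37} = ∅.


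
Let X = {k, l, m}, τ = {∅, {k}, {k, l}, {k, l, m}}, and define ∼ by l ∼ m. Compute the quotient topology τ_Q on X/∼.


X/∼ = {[k], [l=m]}; |τ_Q| = 3.

Equivalence classes: [k], [l=m].
Quotient map π: X → X/∼ sends k ↦ [k], l ↦ [l=m], m ↦ [l=m].
For each subset V ⊆ X/∼, compute π^{-1}(V) ⊆ X and check whether π^{-1}(V) ∈ τ. V is open in τ_Q iff π^{-1}(V) ∈ τ.
  V = {}: π^{-1}(V) = ∅ ∈ τ ✓.
  V = {[k]}: π^{-1}(V) = {k} ∈ τ ✓.
  V = {[l=m]}: π^{-1}(V) = {l, m} ∉ τ ✗.
  V = {[k], [l=m]}: π^{-1}(V) = {k, l, m} ∈ τ ✓.
Open sets in the quotient: τ_Q = {{}, {[k]}, {[k], [l=m]}} (3 elements).


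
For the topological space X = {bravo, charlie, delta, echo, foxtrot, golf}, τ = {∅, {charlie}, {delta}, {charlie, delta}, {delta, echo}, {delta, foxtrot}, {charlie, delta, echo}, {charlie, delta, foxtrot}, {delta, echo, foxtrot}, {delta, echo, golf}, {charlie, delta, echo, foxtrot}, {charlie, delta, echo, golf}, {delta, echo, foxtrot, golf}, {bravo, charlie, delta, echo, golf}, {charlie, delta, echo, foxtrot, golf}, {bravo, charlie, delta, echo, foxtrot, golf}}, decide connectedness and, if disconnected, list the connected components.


(X, τ) is connected.

Find clopen sets (U ∈ τ with X ∖ U ∈ τ):
  U = ∅, X ∖ U = {bravo, charlie, delta, echo, foxtrot, golf} — both open, so U is clopen.
  U = {bravo, charlie, delta, echo, foxtrot, golf}, X ∖ U = ∅ — both open, so U is clopen.
Only trivial clopens (∅ and X) exist, so (X, τ) is connected.
Compute connected components by grouping points that agree on all clopens:
  component: {bravo, charlie, delta, echo, foxtrot, golf}


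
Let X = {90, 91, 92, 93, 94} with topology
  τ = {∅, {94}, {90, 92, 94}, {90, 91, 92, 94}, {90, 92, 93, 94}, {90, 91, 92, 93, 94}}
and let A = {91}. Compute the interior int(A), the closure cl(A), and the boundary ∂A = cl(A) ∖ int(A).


int(A) = ∅, cl(A) = {91}, ∂A = {91}.

Closed sets in (X, τ) are complements of opens:
  closed(X, τ) = {∅, {91}, {93}, {91, 93}, {90, 91, 92, 93}, {90, 91, 92, 93, 94}}.
int(A) = ⋃ {U ∈ τ : U ⊆ A}. Opens contained in A: ∅.
Taking the union of these: int(A) = ∅.
cl(A) = ⋂ {C closed : A ⊆ C}. Closed sets containing A: {91}, {91, 93}, {90, 91, 92, 93}, {90, 91, 92, 93, 94}.
Intersecting these: cl(A) = {91}.
∂A = cl(A) ∖ int(A) = {91} ∖ ∅ = {91}.
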